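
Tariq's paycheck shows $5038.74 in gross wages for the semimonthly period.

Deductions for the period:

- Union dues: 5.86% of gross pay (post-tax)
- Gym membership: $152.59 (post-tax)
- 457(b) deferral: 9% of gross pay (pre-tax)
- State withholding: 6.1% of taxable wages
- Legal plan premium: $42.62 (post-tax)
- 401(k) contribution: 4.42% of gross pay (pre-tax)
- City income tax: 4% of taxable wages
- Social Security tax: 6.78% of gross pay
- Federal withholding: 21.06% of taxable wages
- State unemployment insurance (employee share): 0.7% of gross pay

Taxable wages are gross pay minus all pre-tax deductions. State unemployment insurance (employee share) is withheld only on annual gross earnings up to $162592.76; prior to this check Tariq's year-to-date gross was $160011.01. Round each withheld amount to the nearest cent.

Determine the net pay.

$2153.00

457(b) deferral: $5038.74 × 0.09 = $453.49
401(k) contribution: $5038.74 × 0.0442 = $222.71
Pre-tax total = $453.49 + $222.71 = $676.20
Taxable wages = $5038.74 − $676.20 = $4362.54
State withholding: $4362.54 × 0.061 = $266.11
Federal withholding: $4362.54 × 0.2106 = $918.75
City income tax: $4362.54 × 0.04 = $174.50
State unemployment insurance (employee share): only $162592.76 − $160011.01 = $2581.75 of this check is subject → $2581.75 × 0.007 = $18.07
Social Security tax: $5038.74 × 0.0678 = $341.63
Union dues: $5038.74 × 0.0586 = $295.27
Legal plan premium: $42.62
Gym membership: $152.59
Total deductions = $453.49 + $222.71 + $266.11 + $918.75 + $174.50 + $18.07 + $341.63 + $295.27 + $42.62 + $152.59 = $2885.74
Net pay = $5038.74 − $2885.74 = $2153.00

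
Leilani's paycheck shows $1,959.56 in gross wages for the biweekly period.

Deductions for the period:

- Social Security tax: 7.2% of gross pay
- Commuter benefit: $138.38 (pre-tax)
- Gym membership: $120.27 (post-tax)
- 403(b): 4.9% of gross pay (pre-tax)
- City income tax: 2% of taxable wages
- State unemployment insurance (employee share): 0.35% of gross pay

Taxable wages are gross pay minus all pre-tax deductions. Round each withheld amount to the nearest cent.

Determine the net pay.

Commuter benefit: $138.38
403(b): $1,959.56 × 0.049 = $96.02
Pre-tax total = $138.38 + $96.02 = $234.40
Taxable wages = $1,959.56 − $234.40 = $1,725.16
City income tax: $1,725.16 × 0.02 = $34.50
Social Security tax: $1,959.56 × 0.072 = $141.09
State unemployment insurance (employee share): $1,959.56 × 0.0035 = $6.86
Gym membership: $120.27
Total deductions = $138.38 + $96.02 + $34.50 + $141.09 + $6.86 + $120.27 = $537.12
Net pay = $1,959.56 − $537.12 = $1,422.44

$1,422.44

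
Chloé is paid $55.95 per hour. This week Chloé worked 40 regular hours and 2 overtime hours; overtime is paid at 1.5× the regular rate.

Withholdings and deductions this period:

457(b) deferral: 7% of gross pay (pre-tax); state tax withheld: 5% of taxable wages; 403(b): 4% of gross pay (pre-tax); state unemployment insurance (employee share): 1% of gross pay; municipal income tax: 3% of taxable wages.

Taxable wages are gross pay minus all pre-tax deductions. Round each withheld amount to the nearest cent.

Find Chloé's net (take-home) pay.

Regular pay: 40 × $55.95 = $2,238.00
Overtime pay: 2 × $55.95 × 1.5 = $167.85
Gross pay = $2,238.00 + $167.85 = $2,405.85
457(b) deferral: $2,405.85 × 0.07 = $168.41
403(b): $2,405.85 × 0.04 = $96.23
Pre-tax total = $168.41 + $96.23 = $264.64
Taxable wages = $2,405.85 − $264.64 = $2,141.21
State tax withheld: $2,141.21 × 0.05 = $107.06
Municipal income tax: $2,141.21 × 0.03 = $64.24
State unemployment insurance (employee share): $2,405.85 × 0.01 = $24.06
Total deductions = $168.41 + $96.23 + $107.06 + $64.24 + $24.06 = $460.00
Net pay = $2,405.85 − $460.00 = $1,945.85

$1,945.85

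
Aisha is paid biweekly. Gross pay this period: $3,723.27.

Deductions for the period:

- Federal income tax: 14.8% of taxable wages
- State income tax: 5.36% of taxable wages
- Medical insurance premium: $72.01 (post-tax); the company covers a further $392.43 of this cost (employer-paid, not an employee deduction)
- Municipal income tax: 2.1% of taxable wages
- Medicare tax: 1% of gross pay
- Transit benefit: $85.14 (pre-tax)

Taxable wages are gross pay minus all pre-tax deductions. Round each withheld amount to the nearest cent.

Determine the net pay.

$2,719.05

Transit benefit: $85.14
Taxable wages = $3,723.27 − $85.14 = $3,638.13
State income tax: $3,638.13 × 0.0536 = $195.00
Federal income tax: $3,638.13 × 0.148 = $538.44
Municipal income tax: $3,638.13 × 0.021 = $76.40
Medicare tax: $3,723.27 × 0.01 = $37.23
Medical insurance premium: $72.01
(Employer's $392.43 toward medical insurance premium is not withheld from the employee.)
Total deductions = $85.14 + $195.00 + $538.44 + $76.40 + $37.23 + $72.01 = $1,004.22
Net pay = $3,723.27 − $1,004.22 = $2,719.05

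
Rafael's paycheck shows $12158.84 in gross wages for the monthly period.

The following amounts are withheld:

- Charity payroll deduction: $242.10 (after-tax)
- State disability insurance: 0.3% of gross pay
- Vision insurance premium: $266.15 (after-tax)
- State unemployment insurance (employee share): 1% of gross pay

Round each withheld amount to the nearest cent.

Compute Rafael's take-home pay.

State unemployment insurance (employee share): $12158.84 × 0.01 = $121.59
State disability insurance: $12158.84 × 0.003 = $36.48
Charity payroll deduction: $242.10
Vision insurance premium: $266.15
Total deductions = $121.59 + $36.48 + $242.10 + $266.15 = $666.32
Net pay = $12158.84 − $666.32 = $11492.52

$11492.52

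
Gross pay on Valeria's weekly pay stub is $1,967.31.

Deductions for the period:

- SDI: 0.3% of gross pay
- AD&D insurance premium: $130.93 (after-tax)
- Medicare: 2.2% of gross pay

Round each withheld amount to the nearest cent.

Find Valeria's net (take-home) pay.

SDI: $1,967.31 × 0.003 = $5.90
Medicare: $1,967.31 × 0.022 = $43.28
AD&D insurance premium: $130.93
Total deductions = $5.90 + $43.28 + $130.93 = $180.11
Net pay = $1,967.31 − $180.11 = $1,787.20

$1,787.20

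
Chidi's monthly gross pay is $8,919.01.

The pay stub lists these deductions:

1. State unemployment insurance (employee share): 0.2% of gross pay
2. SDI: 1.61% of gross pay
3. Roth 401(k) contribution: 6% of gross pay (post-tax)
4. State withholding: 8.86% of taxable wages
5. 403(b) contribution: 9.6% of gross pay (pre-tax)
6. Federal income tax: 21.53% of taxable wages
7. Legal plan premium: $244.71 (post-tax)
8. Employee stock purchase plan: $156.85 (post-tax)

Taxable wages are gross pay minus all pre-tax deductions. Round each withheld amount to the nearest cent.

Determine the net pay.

403(b) contribution: $8,919.01 × 0.096 = $856.22
Taxable wages = $8,919.01 − $856.22 = $8,062.79
Federal income tax: $8,062.79 × 0.2153 = $1,735.92
State withholding: $8,062.79 × 0.0886 = $714.36
SDI: $8,919.01 × 0.0161 = $143.60
State unemployment insurance (employee share): $8,919.01 × 0.002 = $17.84
Roth 401(k) contribution: $8,919.01 × 0.06 = $535.14
Legal plan premium: $244.71
Employee stock purchase plan: $156.85
Total deductions = $856.22 + $1,735.92 + $714.36 + $143.60 + $17.84 + $535.14 + $244.71 + $156.85 = $4,404.64
Net pay = $8,919.01 − $4,404.64 = $4,514.37

$4,514.37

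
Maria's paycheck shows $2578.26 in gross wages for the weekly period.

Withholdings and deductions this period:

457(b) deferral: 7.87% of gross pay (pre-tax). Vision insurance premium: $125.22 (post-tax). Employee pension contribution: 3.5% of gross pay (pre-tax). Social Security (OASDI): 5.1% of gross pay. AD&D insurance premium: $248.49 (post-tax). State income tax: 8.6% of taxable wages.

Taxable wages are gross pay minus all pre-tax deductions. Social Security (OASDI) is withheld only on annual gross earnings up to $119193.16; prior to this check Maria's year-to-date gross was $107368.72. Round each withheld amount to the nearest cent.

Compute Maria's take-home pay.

$1583.39

457(b) deferral: $2578.26 × 0.0787 = $202.91
Employee pension contribution: $2578.26 × 0.035 = $90.24
Pre-tax total = $202.91 + $90.24 = $293.15
Taxable wages = $2578.26 − $293.15 = $2285.11
State income tax: $2285.11 × 0.086 = $196.52
Social Security (OASDI): cap not yet reached, full $2578.26 is subject → $2578.26 × 0.051 = $131.49
Vision insurance premium: $125.22
AD&D insurance premium: $248.49
Total deductions = $202.91 + $90.24 + $196.52 + $131.49 + $125.22 + $248.49 = $994.87
Net pay = $2578.26 − $994.87 = $1583.39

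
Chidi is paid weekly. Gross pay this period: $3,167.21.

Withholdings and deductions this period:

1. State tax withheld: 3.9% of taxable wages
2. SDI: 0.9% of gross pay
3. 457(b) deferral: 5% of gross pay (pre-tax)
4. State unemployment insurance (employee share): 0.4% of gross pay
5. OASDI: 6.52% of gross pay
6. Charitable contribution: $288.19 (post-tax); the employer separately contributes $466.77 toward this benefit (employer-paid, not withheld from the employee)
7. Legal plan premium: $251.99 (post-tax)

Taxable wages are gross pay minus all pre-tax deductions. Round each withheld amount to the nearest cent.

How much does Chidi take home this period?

457(b) deferral: $3,167.21 × 0.05 = $158.36
Taxable wages = $3,167.21 − $158.36 = $3,008.85
State tax withheld: $3,008.85 × 0.039 = $117.35
State unemployment insurance (employee share): $3,167.21 × 0.004 = $12.67
SDI: $3,167.21 × 0.009 = $28.50
OASDI: $3,167.21 × 0.0652 = $206.50
Legal plan premium: $251.99
Charitable contribution: $288.19
(Employer's $466.77 toward charitable contribution is not withheld from the employee.)
Total deductions = $158.36 + $117.35 + $12.67 + $28.50 + $206.50 + $251.99 + $288.19 = $1,063.56
Net pay = $3,167.21 − $1,063.56 = $2,103.65

$2,103.65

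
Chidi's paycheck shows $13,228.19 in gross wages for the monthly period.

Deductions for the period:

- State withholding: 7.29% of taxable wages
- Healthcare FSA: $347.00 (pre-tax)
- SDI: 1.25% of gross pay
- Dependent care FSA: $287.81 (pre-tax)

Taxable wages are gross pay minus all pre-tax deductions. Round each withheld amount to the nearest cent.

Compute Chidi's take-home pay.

$11,509.97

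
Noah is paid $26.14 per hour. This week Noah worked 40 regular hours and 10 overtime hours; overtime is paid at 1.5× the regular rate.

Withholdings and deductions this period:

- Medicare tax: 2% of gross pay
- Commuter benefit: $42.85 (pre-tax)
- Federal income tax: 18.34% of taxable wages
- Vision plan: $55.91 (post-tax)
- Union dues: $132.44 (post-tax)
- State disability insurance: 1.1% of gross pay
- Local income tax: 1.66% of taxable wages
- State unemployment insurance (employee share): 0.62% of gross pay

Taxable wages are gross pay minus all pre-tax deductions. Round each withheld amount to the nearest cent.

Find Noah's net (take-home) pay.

$874.06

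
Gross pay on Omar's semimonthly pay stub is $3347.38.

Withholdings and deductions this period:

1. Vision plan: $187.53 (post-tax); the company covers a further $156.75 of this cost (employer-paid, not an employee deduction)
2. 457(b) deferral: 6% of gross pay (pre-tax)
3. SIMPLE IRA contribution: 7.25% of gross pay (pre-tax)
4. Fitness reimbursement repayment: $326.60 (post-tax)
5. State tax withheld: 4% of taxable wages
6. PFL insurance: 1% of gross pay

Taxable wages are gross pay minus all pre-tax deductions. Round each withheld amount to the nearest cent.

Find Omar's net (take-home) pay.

$2240.10

457(b) deferral: $3347.38 × 0.06 = $200.84
SIMPLE IRA contribution: $3347.38 × 0.0725 = $242.69
Pre-tax total = $200.84 + $242.69 = $443.53
Taxable wages = $3347.38 − $443.53 = $2903.85
State tax withheld: $2903.85 × 0.04 = $116.15
PFL insurance: $3347.38 × 0.01 = $33.47
Fitness reimbursement repayment: $326.60
Vision plan: $187.53
(Employer's $156.75 toward vision plan is not withheld from the employee.)
Total deductions = $200.84 + $242.69 + $116.15 + $33.47 + $326.60 + $187.53 = $1107.28
Net pay = $3347.38 − $1107.28 = $2240.10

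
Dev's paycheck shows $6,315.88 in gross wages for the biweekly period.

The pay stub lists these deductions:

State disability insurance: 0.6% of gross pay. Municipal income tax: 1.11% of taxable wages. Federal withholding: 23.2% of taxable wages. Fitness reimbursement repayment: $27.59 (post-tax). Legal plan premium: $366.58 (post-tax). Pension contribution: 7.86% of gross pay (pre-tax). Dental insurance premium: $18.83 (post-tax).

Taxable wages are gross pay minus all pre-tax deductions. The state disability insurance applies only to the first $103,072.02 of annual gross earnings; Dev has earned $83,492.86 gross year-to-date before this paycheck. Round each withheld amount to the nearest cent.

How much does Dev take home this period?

$3,953.84

Pension contribution: $6,315.88 × 0.0786 = $496.43
Taxable wages = $6,315.88 − $496.43 = $5,819.45
Federal withholding: $5,819.45 × 0.232 = $1,350.11
Municipal income tax: $5,819.45 × 0.0111 = $64.60
State disability insurance: cap not yet reached, full $6,315.88 is subject → $6,315.88 × 0.006 = $37.90
Legal plan premium: $366.58
Dental insurance premium: $18.83
Fitness reimbursement repayment: $27.59
Total deductions = $496.43 + $1,350.11 + $64.60 + $37.90 + $366.58 + $18.83 + $27.59 = $2,362.04
Net pay = $6,315.88 − $2,362.04 = $3,953.84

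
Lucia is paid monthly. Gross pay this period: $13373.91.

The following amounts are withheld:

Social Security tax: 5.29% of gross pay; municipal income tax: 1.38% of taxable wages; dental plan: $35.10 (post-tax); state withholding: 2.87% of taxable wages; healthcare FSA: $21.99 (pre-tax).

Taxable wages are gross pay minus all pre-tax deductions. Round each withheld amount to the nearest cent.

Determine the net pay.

$12041.88

Healthcare FSA: $21.99
Taxable wages = $13373.91 − $21.99 = $13351.92
Municipal income tax: $13351.92 × 0.0138 = $184.26
State withholding: $13351.92 × 0.0287 = $383.20
Social Security tax: $13373.91 × 0.0529 = $707.48
Dental plan: $35.10
Total deductions = $21.99 + $184.26 + $383.20 + $707.48 + $35.10 = $1332.03
Net pay = $13373.91 − $1332.03 = $12041.88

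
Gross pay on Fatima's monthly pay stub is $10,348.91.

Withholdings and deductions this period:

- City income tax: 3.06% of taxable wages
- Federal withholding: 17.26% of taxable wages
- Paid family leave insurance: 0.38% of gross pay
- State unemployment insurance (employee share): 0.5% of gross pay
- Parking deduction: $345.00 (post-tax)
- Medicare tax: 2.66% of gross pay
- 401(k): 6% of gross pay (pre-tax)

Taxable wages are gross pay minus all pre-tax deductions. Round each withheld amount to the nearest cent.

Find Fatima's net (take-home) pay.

$7,039.90

401(k): $10,348.91 × 0.06 = $620.93
Taxable wages = $10,348.91 − $620.93 = $9,727.98
City income tax: $9,727.98 × 0.0306 = $297.68
Federal withholding: $9,727.98 × 0.1726 = $1,679.05
Paid family leave insurance: $10,348.91 × 0.0038 = $39.33
State unemployment insurance (employee share): $10,348.91 × 0.005 = $51.74
Medicare tax: $10,348.91 × 0.0266 = $275.28
Parking deduction: $345.00
Total deductions = $620.93 + $297.68 + $1,679.05 + $39.33 + $51.74 + $275.28 + $345.00 = $3,309.01
Net pay = $10,348.91 − $3,309.01 = $7,039.90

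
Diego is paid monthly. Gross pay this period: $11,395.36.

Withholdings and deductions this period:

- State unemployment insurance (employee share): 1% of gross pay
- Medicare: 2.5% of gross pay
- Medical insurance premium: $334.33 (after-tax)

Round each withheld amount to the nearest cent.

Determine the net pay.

$10,662.20

State unemployment insurance (employee share): $11,395.36 × 0.01 = $113.95
Medicare: $11,395.36 × 0.025 = $284.88
Medical insurance premium: $334.33
Total deductions = $113.95 + $284.88 + $334.33 = $733.16
Net pay = $11,395.36 − $733.16 = $10,662.20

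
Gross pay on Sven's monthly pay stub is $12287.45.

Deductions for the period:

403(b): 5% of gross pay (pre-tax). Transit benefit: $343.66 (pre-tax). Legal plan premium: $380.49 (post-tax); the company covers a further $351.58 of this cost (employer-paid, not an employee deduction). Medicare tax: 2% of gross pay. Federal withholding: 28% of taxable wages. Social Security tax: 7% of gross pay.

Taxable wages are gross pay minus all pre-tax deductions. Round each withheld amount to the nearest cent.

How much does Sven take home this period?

Transit benefit: $343.66
403(b): $12287.45 × 0.05 = $614.37
Pre-tax total = $343.66 + $614.37 = $958.03
Taxable wages = $12287.45 − $958.03 = $11329.42
Federal withholding: $11329.42 × 0.28 = $3172.24
Social Security tax: $12287.45 × 0.07 = $860.12
Medicare tax: $12287.45 × 0.02 = $245.75
Legal plan premium: $380.49
(Employer's $351.58 toward legal plan premium is not withheld from the employee.)
Total deductions = $343.66 + $614.37 + $3172.24 + $860.12 + $245.75 + $380.49 = $5616.63
Net pay = $12287.45 − $5616.63 = $6670.82

$6670.82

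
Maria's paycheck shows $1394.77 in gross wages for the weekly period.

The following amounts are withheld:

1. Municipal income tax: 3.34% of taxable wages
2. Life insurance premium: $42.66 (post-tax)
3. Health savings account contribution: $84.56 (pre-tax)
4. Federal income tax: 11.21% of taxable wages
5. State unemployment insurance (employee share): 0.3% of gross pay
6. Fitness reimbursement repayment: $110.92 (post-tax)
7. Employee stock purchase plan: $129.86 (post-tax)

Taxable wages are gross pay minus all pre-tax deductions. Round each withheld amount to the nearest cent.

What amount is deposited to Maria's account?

Health savings account contribution: $84.56
Taxable wages = $1394.77 − $84.56 = $1310.21
Municipal income tax: $1310.21 × 0.0334 = $43.76
Federal income tax: $1310.21 × 0.1121 = $146.87
State unemployment insurance (employee share): $1394.77 × 0.003 = $4.18
Employee stock purchase plan: $129.86
Fitness reimbursement repayment: $110.92
Life insurance premium: $42.66
Total deductions = $84.56 + $43.76 + $146.87 + $4.18 + $129.86 + $110.92 + $42.66 = $562.81
Net pay = $1394.77 − $562.81 = $831.96

$831.96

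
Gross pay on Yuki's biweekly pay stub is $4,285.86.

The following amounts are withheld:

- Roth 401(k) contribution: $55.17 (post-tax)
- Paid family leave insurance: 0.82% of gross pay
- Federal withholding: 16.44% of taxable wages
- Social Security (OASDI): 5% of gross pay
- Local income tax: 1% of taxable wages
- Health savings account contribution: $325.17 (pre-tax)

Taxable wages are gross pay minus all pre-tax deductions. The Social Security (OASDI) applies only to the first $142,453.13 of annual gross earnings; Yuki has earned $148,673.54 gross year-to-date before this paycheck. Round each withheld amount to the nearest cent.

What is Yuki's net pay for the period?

$3,179.63

Health savings account contribution: $325.17
Taxable wages = $4,285.86 − $325.17 = $3,960.69
Federal withholding: $3,960.69 × 0.1644 = $651.14
Local income tax: $3,960.69 × 0.01 = $39.61
Paid family leave insurance: $4,285.86 × 0.0082 = $35.14
Social Security (OASDI): annual cap $142,453.13 already reached (YTD $148,673.54), so $0.00
Roth 401(k) contribution: $55.17
Total deductions = $325.17 + $651.14 + $39.61 + $35.14 + $0.00 + $55.17 = $1,106.23
Net pay = $4,285.86 − $1,106.23 = $3,179.63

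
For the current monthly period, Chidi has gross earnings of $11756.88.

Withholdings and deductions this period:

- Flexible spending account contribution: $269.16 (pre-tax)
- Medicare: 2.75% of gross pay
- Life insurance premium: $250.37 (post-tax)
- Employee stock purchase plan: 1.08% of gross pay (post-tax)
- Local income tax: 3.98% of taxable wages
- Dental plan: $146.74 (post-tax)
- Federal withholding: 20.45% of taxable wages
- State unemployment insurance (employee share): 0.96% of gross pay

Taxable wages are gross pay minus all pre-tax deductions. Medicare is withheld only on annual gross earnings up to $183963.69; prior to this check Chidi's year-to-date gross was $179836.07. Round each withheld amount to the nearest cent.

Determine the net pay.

$7930.81

Flexible spending account contribution: $269.16
Taxable wages = $11756.88 − $269.16 = $11487.72
Local income tax: $11487.72 × 0.0398 = $457.21
Federal withholding: $11487.72 × 0.2045 = $2349.24
State unemployment insurance (employee share): $11756.88 × 0.0096 = $112.87
Medicare: only $183963.69 − $179836.07 = $4127.62 of this check is subject → $4127.62 × 0.0275 = $113.51
Dental plan: $146.74
Employee stock purchase plan: $11756.88 × 0.0108 = $126.97
Life insurance premium: $250.37
Total deductions = $269.16 + $457.21 + $2349.24 + $112.87 + $113.51 + $146.74 + $126.97 + $250.37 = $3826.07
Net pay = $11756.88 − $3826.07 = $7930.81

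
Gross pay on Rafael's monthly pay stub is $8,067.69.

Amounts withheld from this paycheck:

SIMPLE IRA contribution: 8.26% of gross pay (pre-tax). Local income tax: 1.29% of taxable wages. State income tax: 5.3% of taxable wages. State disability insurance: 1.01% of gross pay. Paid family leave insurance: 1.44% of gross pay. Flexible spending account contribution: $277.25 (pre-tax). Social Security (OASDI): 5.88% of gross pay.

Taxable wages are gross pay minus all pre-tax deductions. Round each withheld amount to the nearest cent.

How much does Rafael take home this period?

$5,982.55

SIMPLE IRA contribution: $8,067.69 × 0.0826 = $666.39
Flexible spending account contribution: $277.25
Pre-tax total = $666.39 + $277.25 = $943.64
Taxable wages = $8,067.69 − $943.64 = $7,124.05
State income tax: $7,124.05 × 0.053 = $377.57
Local income tax: $7,124.05 × 0.0129 = $91.90
Paid family leave insurance: $8,067.69 × 0.0144 = $116.17
State disability insurance: $8,067.69 × 0.0101 = $81.48
Social Security (OASDI): $8,067.69 × 0.0588 = $474.38
Total deductions = $666.39 + $277.25 + $377.57 + $91.90 + $116.17 + $81.48 + $474.38 = $2,085.14
Net pay = $8,067.69 − $2,085.14 = $5,982.55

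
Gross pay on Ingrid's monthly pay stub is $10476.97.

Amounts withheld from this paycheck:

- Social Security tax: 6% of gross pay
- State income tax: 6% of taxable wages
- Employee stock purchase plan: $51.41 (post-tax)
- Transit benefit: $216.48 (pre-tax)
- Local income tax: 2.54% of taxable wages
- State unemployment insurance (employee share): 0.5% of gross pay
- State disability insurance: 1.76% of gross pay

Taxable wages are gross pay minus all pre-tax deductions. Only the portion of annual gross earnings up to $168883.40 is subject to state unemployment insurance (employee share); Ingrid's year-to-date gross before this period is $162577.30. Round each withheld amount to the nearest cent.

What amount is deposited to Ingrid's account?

Transit benefit: $216.48
Taxable wages = $10476.97 − $216.48 = $10260.49
State income tax: $10260.49 × 0.06 = $615.63
Local income tax: $10260.49 × 0.0254 = $260.62
State disability insurance: $10476.97 × 0.0176 = $184.39
State unemployment insurance (employee share): only $168883.40 − $162577.30 = $6306.10 of this check is subject → $6306.10 × 0.005 = $31.53
Social Security tax: $10476.97 × 0.06 = $628.62
Employee stock purchase plan: $51.41
Total deductions = $216.48 + $615.63 + $260.62 + $184.39 + $31.53 + $628.62 + $51.41 = $1988.68
Net pay = $10476.97 − $1988.68 = $8488.29

$8488.29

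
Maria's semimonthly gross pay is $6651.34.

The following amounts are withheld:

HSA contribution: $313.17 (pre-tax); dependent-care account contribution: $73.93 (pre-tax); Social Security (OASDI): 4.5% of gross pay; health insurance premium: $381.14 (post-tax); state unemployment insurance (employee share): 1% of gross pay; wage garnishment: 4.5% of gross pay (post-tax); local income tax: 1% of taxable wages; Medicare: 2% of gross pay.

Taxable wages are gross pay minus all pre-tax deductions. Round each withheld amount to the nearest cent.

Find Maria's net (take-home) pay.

$5022.30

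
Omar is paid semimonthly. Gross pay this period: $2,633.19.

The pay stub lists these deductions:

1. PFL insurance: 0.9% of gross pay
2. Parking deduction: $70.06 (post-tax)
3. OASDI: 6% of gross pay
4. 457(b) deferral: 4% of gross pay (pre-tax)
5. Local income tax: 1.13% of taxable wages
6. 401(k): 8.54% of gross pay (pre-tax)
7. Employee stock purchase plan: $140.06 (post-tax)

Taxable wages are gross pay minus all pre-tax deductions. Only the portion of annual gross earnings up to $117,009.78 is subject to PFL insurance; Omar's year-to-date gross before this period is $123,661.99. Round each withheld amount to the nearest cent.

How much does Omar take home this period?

401(k): $2,633.19 × 0.0854 = $224.87
457(b) deferral: $2,633.19 × 0.04 = $105.33
Pre-tax total = $224.87 + $105.33 = $330.20
Taxable wages = $2,633.19 − $330.20 = $2,302.99
Local income tax: $2,302.99 × 0.0113 = $26.02
OASDI: $2,633.19 × 0.06 = $157.99
PFL insurance: annual cap $117,009.78 already reached (YTD $123,661.99), so $0.00
Parking deduction: $70.06
Employee stock purchase plan: $140.06
Total deductions = $224.87 + $105.33 + $26.02 + $157.99 + $0.00 + $70.06 + $140.06 = $724.33
Net pay = $2,633.19 − $724.33 = $1,908.86

$1,908.86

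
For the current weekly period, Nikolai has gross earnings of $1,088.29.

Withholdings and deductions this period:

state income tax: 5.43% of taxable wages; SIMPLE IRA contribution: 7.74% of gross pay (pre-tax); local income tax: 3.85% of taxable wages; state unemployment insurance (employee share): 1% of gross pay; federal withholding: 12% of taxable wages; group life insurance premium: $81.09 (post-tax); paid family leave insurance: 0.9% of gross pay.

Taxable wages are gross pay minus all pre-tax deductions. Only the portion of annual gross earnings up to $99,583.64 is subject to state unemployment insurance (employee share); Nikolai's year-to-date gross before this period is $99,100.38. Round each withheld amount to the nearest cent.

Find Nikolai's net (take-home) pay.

$694.68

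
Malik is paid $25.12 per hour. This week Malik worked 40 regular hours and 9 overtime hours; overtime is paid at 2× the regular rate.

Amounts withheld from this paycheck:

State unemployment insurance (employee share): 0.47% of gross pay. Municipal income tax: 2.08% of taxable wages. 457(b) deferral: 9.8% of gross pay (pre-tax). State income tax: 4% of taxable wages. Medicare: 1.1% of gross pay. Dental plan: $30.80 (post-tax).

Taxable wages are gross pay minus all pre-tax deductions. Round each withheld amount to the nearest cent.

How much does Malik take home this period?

$1,180.60

Regular pay: 40 × $25.12 = $1,004.80
Overtime pay: 9 × $25.12 × 2 = $452.16
Gross pay = $1,004.80 + $452.16 = $1,456.96
457(b) deferral: $1,456.96 × 0.098 = $142.78
Taxable wages = $1,456.96 − $142.78 = $1,314.18
State income tax: $1,314.18 × 0.04 = $52.57
Municipal income tax: $1,314.18 × 0.0208 = $27.33
State unemployment insurance (employee share): $1,456.96 × 0.0047 = $6.85
Medicare: $1,456.96 × 0.011 = $16.03
Dental plan: $30.80
Total deductions = $142.78 + $52.57 + $27.33 + $6.85 + $16.03 + $30.80 = $276.36
Net pay = $1,456.96 − $276.36 = $1,180.60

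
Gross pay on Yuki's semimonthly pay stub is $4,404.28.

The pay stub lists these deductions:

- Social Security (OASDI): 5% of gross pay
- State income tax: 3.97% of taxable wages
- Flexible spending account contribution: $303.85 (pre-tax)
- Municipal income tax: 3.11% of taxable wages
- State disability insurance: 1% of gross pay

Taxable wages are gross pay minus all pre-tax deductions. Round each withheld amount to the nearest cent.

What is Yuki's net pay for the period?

Flexible spending account contribution: $303.85
Taxable wages = $4,404.28 − $303.85 = $4,100.43
State income tax: $4,100.43 × 0.0397 = $162.79
Municipal income tax: $4,100.43 × 0.0311 = $127.52
State disability insurance: $4,404.28 × 0.01 = $44.04
Social Security (OASDI): $4,404.28 × 0.05 = $220.21
Total deductions = $303.85 + $162.79 + $127.52 + $44.04 + $220.21 = $858.41
Net pay = $4,404.28 − $858.41 = $3,545.87

$3,545.87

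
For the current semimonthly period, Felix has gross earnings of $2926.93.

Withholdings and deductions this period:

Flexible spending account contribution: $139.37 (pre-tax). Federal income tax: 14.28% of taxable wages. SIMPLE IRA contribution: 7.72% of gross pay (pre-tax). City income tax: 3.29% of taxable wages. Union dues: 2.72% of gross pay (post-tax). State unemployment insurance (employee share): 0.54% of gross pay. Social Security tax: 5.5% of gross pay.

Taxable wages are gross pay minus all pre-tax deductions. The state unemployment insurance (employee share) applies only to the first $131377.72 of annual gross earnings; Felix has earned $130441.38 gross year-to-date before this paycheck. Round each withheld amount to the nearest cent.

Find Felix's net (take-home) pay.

$1865.87

Flexible spending account contribution: $139.37
SIMPLE IRA contribution: $2926.93 × 0.0772 = $225.96
Pre-tax total = $139.37 + $225.96 = $365.33
Taxable wages = $2926.93 − $365.33 = $2561.60
Federal income tax: $2561.60 × 0.1428 = $365.80
City income tax: $2561.60 × 0.0329 = $84.28
Social Security tax: $2926.93 × 0.055 = $160.98
State unemployment insurance (employee share): only $131377.72 − $130441.38 = $936.34 of this check is subject → $936.34 × 0.0054 = $5.06
Union dues: $2926.93 × 0.0272 = $79.61
Total deductions = $139.37 + $225.96 + $365.80 + $84.28 + $160.98 + $5.06 + $79.61 = $1061.06
Net pay = $2926.93 − $1061.06 = $1865.87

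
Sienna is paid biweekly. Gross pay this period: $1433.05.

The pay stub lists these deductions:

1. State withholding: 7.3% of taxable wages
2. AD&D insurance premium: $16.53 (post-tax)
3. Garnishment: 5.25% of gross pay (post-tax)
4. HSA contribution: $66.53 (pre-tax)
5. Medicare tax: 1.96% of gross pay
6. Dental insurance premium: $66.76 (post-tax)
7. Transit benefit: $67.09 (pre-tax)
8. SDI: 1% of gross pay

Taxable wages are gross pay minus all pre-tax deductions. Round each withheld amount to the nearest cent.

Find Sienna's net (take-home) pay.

Transit benefit: $67.09
HSA contribution: $66.53
Pre-tax total = $67.09 + $66.53 = $133.62
Taxable wages = $1433.05 − $133.62 = $1299.43
State withholding: $1299.43 × 0.073 = $94.86
Medicare tax: $1433.05 × 0.0196 = $28.09
SDI: $1433.05 × 0.01 = $14.33
Garnishment: $1433.05 × 0.0525 = $75.24
Dental insurance premium: $66.76
AD&D insurance premium: $16.53
Total deductions = $67.09 + $66.53 + $94.86 + $28.09 + $14.33 + $75.24 + $66.76 + $16.53 = $429.43
Net pay = $1433.05 − $429.43 = $1003.62

$1003.62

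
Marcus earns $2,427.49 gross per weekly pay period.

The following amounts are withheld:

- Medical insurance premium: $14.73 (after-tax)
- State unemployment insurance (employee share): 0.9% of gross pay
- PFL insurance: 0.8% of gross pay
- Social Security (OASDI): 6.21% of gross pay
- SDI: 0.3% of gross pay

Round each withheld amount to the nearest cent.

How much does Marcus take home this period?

PFL insurance: $2,427.49 × 0.008 = $19.42
SDI: $2,427.49 × 0.003 = $7.28
Social Security (OASDI): $2,427.49 × 0.0621 = $150.75
State unemployment insurance (employee share): $2,427.49 × 0.009 = $21.85
Medical insurance premium: $14.73
Total deductions = $19.42 + $7.28 + $150.75 + $21.85 + $14.73 = $214.03
Net pay = $2,427.49 − $214.03 = $2,213.46

$2,213.46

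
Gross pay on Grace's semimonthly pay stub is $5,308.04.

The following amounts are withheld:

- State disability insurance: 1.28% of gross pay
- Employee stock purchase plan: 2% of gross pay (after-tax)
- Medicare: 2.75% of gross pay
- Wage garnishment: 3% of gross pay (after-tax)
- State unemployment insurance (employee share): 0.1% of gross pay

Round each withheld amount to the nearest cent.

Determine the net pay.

Medicare: $5,308.04 × 0.0275 = $145.97
State disability insurance: $5,308.04 × 0.0128 = $67.94
State unemployment insurance (employee share): $5,308.04 × 0.001 = $5.31
Employee stock purchase plan: $5,308.04 × 0.02 = $106.16
Wage garnishment: $5,308.04 × 0.03 = $159.24
Total deductions = $145.97 + $67.94 + $5.31 + $106.16 + $159.24 = $484.62
Net pay = $5,308.04 − $484.62 = $4,823.42

$4,823.42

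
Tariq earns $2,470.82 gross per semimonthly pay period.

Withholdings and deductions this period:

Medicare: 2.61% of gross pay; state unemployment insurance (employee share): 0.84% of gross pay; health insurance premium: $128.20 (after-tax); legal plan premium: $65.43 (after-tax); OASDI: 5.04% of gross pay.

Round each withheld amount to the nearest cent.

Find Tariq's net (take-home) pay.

$2,067.42

OASDI: $2,470.82 × 0.0504 = $124.53
Medicare: $2,470.82 × 0.0261 = $64.49
State unemployment insurance (employee share): $2,470.82 × 0.0084 = $20.75
Health insurance premium: $128.20
Legal plan premium: $65.43
Total deductions = $124.53 + $64.49 + $20.75 + $128.20 + $65.43 = $403.40
Net pay = $2,470.82 − $403.40 = $2,067.42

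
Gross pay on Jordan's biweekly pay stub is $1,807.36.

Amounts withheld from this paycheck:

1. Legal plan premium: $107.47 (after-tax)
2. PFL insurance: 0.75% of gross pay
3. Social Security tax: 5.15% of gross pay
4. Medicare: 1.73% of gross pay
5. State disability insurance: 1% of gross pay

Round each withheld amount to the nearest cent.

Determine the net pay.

$1,543.91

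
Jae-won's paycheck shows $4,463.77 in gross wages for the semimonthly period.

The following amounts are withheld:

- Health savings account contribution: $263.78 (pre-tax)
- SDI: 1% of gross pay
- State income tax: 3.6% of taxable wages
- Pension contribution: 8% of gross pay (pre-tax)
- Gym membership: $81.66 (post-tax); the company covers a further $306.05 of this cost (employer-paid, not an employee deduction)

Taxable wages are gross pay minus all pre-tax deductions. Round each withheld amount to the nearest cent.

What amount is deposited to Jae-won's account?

$3,578.25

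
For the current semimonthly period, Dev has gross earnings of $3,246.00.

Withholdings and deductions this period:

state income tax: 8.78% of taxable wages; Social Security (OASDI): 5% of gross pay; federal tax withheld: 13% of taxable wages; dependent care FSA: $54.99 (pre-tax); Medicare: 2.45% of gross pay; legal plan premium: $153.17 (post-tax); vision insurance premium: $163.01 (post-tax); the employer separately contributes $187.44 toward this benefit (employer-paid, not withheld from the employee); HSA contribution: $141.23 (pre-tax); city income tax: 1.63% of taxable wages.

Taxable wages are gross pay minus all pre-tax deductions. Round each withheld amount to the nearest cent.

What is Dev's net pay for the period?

HSA contribution: $141.23
Dependent care FSA: $54.99
Pre-tax total = $141.23 + $54.99 = $196.22
Taxable wages = $3,246.00 − $196.22 = $3,049.78
City income tax: $3,049.78 × 0.0163 = $49.71
State income tax: $3,049.78 × 0.0878 = $267.77
Federal tax withheld: $3,049.78 × 0.13 = $396.47
Medicare: $3,246.00 × 0.0245 = $79.53
Social Security (OASDI): $3,246.00 × 0.05 = $162.30
Vision insurance premium: $163.01
Legal plan premium: $153.17
(Employer's $187.44 toward vision insurance premium is not withheld from the employee.)
Total deductions = $141.23 + $54.99 + $49.71 + $267.77 + $396.47 + $79.53 + $162.30 + $163.01 + $153.17 = $1,468.18
Net pay = $3,246.00 − $1,468.18 = $1,777.82

$1,777.82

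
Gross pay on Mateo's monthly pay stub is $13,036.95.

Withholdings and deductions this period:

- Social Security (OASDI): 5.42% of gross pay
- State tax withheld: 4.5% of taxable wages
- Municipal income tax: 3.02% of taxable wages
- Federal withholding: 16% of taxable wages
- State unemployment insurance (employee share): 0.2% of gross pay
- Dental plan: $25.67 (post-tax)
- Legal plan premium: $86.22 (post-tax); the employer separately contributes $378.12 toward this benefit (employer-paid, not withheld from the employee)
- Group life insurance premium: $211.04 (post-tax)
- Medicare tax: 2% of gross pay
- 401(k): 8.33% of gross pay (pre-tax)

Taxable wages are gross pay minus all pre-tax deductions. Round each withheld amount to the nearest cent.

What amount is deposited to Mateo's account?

401(k): $13,036.95 × 0.0833 = $1,085.98
Taxable wages = $13,036.95 − $1,085.98 = $11,950.97
Municipal income tax: $11,950.97 × 0.0302 = $360.92
Federal withholding: $11,950.97 × 0.16 = $1,912.16
State tax withheld: $11,950.97 × 0.045 = $537.79
Medicare tax: $13,036.95 × 0.02 = $260.74
State unemployment insurance (employee share): $13,036.95 × 0.002 = $26.07
Social Security (OASDI): $13,036.95 × 0.0542 = $706.60
Group life insurance premium: $211.04
Legal plan premium: $86.22
Dental plan: $25.67
(Employer's $378.12 toward legal plan premium is not withheld from the employee.)
Total deductions = $1,085.98 + $360.92 + $1,912.16 + $537.79 + $260.74 + $26.07 + $706.60 + $211.04 + $86.22 + $25.67 = $5,213.19
Net pay = $13,036.95 − $5,213.19 = $7,823.76

$7,823.76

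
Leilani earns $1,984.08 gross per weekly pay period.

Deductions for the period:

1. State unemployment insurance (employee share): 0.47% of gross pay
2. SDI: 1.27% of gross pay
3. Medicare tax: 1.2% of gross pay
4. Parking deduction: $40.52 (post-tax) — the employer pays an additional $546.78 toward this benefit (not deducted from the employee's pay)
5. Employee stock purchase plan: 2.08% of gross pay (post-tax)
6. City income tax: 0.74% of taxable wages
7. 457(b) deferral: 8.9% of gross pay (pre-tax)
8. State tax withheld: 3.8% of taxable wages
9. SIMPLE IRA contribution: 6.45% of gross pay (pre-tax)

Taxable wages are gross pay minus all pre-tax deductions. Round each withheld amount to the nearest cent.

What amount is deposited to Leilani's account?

$1,463.15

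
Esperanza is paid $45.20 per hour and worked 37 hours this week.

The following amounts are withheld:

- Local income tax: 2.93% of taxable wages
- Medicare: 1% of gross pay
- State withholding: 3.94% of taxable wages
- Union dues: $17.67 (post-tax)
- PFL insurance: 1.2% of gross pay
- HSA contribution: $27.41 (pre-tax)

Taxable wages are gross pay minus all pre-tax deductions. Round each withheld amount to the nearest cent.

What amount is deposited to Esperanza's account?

$1,477.52

Gross pay: 37 × $45.20 = $1,672.40
HSA contribution: $27.41
Taxable wages = $1,672.40 − $27.41 = $1,644.99
Local income tax: $1,644.99 × 0.0293 = $48.20
State withholding: $1,644.99 × 0.0394 = $64.81
PFL insurance: $1,672.40 × 0.012 = $20.07
Medicare: $1,672.40 × 0.01 = $16.72
Union dues: $17.67
Total deductions = $27.41 + $48.20 + $64.81 + $20.07 + $16.72 + $17.67 = $194.88
Net pay = $1,672.40 − $194.88 = $1,477.52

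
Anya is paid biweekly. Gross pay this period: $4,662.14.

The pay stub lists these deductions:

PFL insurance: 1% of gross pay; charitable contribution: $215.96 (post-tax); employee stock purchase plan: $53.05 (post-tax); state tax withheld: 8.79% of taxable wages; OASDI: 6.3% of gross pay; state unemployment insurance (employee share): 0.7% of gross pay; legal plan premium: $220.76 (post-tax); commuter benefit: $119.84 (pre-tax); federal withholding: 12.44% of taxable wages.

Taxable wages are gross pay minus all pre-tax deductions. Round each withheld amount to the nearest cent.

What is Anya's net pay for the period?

Commuter benefit: $119.84
Taxable wages = $4,662.14 − $119.84 = $4,542.30
Federal withholding: $4,542.30 × 0.1244 = $565.06
State tax withheld: $4,542.30 × 0.0879 = $399.27
OASDI: $4,662.14 × 0.063 = $293.71
State unemployment insurance (employee share): $4,662.14 × 0.007 = $32.63
PFL insurance: $4,662.14 × 0.01 = $46.62
Legal plan premium: $220.76
Employee stock purchase plan: $53.05
Charitable contribution: $215.96
Total deductions = $119.84 + $565.06 + $399.27 + $293.71 + $32.63 + $46.62 + $220.76 + $53.05 + $215.96 = $1,946.90
Net pay = $4,662.14 − $1,946.90 = $2,715.24

$2,715.24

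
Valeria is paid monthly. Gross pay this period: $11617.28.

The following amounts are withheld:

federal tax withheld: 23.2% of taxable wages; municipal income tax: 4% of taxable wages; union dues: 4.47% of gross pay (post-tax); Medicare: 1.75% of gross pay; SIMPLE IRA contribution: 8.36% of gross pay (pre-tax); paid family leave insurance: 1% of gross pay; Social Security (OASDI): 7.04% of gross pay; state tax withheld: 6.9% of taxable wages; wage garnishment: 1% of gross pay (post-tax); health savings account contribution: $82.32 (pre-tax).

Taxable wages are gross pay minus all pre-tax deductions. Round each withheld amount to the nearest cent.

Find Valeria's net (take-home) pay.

Health savings account contribution: $82.32
SIMPLE IRA contribution: $11617.28 × 0.0836 = $971.20
Pre-tax total = $82.32 + $971.20 = $1053.52
Taxable wages = $11617.28 − $1053.52 = $10563.76
Municipal income tax: $10563.76 × 0.04 = $422.55
State tax withheld: $10563.76 × 0.069 = $728.90
Federal tax withheld: $10563.76 × 0.232 = $2450.79
Social Security (OASDI): $11617.28 × 0.0704 = $817.86
Medicare: $11617.28 × 0.0175 = $203.30
Paid family leave insurance: $11617.28 × 0.01 = $116.17
Union dues: $11617.28 × 0.0447 = $519.29
Wage garnishment: $11617.28 × 0.01 = $116.17
Total deductions = $82.32 + $971.20 + $422.55 + $728.90 + $2450.79 + $817.86 + $203.30 + $116.17 + $519.29 + $116.17 = $6428.55
Net pay = $11617.28 − $6428.55 = $5188.73

$5188.73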